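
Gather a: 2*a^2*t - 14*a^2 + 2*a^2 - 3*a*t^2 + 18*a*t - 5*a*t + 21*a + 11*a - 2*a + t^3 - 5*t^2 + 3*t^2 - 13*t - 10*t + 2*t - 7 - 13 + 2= a^2*(2*t - 12) + a*(-3*t^2 + 13*t + 30) + t^3 - 2*t^2 - 21*t - 18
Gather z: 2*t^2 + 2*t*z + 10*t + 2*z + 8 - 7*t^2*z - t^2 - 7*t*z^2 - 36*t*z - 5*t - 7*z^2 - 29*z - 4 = t^2 + 5*t + z^2*(-7*t - 7) + z*(-7*t^2 - 34*t - 27) + 4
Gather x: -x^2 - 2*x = -x^2 - 2*x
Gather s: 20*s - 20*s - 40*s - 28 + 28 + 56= 56 - 40*s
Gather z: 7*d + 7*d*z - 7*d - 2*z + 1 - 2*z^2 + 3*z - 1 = -2*z^2 + z*(7*d + 1)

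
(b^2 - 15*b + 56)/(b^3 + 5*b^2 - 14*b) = (b^2 - 15*b + 56)/(b*(b^2 + 5*b - 14))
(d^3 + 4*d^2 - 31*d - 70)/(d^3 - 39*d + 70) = (d + 2)/(d - 2)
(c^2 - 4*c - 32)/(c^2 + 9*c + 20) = (c - 8)/(c + 5)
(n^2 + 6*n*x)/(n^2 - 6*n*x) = (n + 6*x)/(n - 6*x)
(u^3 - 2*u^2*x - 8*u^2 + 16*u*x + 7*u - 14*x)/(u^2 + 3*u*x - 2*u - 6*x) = (u^3 - 2*u^2*x - 8*u^2 + 16*u*x + 7*u - 14*x)/(u^2 + 3*u*x - 2*u - 6*x)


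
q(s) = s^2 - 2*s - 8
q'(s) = 2*s - 2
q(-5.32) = 30.94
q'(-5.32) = -12.64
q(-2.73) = 4.91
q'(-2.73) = -7.46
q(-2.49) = 3.18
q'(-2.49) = -6.98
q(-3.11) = 7.89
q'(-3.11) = -8.22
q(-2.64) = 4.25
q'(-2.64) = -7.28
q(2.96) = -5.16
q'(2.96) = 3.92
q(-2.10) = 0.61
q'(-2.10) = -6.20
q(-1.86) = -0.82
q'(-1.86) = -5.72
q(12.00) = 112.00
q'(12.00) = 22.00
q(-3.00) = 7.00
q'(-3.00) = -8.00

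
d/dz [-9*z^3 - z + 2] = -27*z^2 - 1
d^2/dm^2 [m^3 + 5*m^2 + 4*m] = 6*m + 10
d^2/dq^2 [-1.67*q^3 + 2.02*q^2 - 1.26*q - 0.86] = 4.04 - 10.02*q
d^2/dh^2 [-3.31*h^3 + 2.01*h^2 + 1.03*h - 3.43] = 4.02 - 19.86*h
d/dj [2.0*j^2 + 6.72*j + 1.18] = 4.0*j + 6.72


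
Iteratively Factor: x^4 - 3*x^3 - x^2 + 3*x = (x + 1)*(x^3 - 4*x^2 + 3*x) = x*(x + 1)*(x^2 - 4*x + 3) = x*(x - 3)*(x + 1)*(x - 1)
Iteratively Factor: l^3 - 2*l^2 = (l)*(l^2 - 2*l) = l*(l - 2)*(l)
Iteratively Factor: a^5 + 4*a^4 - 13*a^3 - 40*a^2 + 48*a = (a)*(a^4 + 4*a^3 - 13*a^2 - 40*a + 48) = a*(a + 4)*(a^3 - 13*a + 12) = a*(a - 1)*(a + 4)*(a^2 + a - 12) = a*(a - 3)*(a - 1)*(a + 4)*(a + 4)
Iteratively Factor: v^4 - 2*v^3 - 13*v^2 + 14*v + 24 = (v + 3)*(v^3 - 5*v^2 + 2*v + 8) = (v + 1)*(v + 3)*(v^2 - 6*v + 8) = (v - 4)*(v + 1)*(v + 3)*(v - 2)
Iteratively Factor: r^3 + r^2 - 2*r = (r - 1)*(r^2 + 2*r) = r*(r - 1)*(r + 2)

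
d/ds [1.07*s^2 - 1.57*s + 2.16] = 2.14*s - 1.57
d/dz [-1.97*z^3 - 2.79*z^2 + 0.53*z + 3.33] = -5.91*z^2 - 5.58*z + 0.53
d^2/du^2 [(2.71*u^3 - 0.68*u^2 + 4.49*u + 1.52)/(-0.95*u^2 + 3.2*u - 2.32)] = (-1.06581410364015e-14*u^5 + 1.4210854715202e-14*u^4 - 47.52517*u^3 + 103.49112*u^2 - 0.417263999999996*u - 83.776896)/(0.857375*u^6 - 8.664*u^5 + 35.4654*u^4 - 75.0848*u^3 + 86.61024*u^2 - 51.67104*u + 12.487168)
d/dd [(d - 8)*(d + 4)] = 2*d - 4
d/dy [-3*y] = -3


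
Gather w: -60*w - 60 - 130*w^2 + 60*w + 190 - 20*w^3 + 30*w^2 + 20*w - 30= -20*w^3 - 100*w^2 + 20*w + 100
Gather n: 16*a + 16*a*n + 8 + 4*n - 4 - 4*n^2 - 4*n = 16*a*n + 16*a - 4*n^2 + 4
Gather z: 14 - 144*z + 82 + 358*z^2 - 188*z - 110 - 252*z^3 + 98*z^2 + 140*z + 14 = -252*z^3 + 456*z^2 - 192*z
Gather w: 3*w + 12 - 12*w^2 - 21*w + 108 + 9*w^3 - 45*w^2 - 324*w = 9*w^3 - 57*w^2 - 342*w + 120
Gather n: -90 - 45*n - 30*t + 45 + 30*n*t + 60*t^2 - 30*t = n*(30*t - 45) + 60*t^2 - 60*t - 45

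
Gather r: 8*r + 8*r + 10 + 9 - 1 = 16*r + 18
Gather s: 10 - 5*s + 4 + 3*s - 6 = 8 - 2*s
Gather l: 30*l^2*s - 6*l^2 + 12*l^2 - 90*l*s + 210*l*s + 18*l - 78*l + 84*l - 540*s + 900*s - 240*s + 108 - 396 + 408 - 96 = l^2*(30*s + 6) + l*(120*s + 24) + 120*s + 24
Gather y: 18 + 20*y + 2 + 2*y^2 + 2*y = 2*y^2 + 22*y + 20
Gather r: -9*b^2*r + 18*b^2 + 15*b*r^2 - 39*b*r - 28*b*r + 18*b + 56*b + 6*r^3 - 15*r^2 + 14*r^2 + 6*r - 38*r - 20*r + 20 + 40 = 18*b^2 + 74*b + 6*r^3 + r^2*(15*b - 1) + r*(-9*b^2 - 67*b - 52) + 60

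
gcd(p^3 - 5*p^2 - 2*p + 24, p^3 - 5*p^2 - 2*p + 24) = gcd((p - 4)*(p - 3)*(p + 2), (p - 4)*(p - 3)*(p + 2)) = p^3 - 5*p^2 - 2*p + 24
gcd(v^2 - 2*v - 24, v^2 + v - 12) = v + 4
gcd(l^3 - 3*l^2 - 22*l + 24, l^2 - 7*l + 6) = l^2 - 7*l + 6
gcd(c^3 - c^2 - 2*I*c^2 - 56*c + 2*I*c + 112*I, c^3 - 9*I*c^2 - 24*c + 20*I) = c - 2*I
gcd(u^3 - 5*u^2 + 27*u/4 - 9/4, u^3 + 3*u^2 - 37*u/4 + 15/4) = u^2 - 2*u + 3/4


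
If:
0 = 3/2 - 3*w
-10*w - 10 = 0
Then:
No Solution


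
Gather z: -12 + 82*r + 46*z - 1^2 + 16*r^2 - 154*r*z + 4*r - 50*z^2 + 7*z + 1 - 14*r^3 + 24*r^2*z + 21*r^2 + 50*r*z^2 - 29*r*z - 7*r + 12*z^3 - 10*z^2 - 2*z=-14*r^3 + 37*r^2 + 79*r + 12*z^3 + z^2*(50*r - 60) + z*(24*r^2 - 183*r + 51) - 12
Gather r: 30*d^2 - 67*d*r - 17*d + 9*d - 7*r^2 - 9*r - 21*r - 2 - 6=30*d^2 - 8*d - 7*r^2 + r*(-67*d - 30) - 8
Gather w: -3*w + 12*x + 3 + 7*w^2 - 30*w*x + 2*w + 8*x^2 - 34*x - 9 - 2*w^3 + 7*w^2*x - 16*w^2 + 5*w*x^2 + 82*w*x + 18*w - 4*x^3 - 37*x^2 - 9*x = -2*w^3 + w^2*(7*x - 9) + w*(5*x^2 + 52*x + 17) - 4*x^3 - 29*x^2 - 31*x - 6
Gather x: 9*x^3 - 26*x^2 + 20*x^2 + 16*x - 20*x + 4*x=9*x^3 - 6*x^2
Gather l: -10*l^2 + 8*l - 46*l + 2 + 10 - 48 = -10*l^2 - 38*l - 36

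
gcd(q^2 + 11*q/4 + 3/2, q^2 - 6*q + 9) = 1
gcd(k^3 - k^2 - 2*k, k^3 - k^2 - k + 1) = k + 1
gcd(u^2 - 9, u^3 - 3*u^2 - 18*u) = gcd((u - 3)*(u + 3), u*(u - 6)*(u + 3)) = u + 3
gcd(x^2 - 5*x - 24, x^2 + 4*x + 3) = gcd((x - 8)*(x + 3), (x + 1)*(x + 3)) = x + 3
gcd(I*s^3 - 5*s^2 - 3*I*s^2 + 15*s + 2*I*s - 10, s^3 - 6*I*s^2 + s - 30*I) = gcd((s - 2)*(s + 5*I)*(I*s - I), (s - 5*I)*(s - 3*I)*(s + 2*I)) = 1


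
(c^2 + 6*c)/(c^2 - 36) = c/(c - 6)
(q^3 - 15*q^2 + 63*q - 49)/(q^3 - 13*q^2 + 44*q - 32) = (q^2 - 14*q + 49)/(q^2 - 12*q + 32)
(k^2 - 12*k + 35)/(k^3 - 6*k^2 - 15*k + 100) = (k - 7)/(k^2 - k - 20)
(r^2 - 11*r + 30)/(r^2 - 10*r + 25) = (r - 6)/(r - 5)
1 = 1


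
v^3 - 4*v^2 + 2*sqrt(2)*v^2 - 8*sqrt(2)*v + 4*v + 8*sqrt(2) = (v - 2)^2*(v + 2*sqrt(2))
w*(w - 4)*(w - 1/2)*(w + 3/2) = w^4 - 3*w^3 - 19*w^2/4 + 3*w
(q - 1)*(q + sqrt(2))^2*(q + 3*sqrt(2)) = q^4 - q^3 + 5*sqrt(2)*q^3 - 5*sqrt(2)*q^2 + 14*q^2 - 14*q + 6*sqrt(2)*q - 6*sqrt(2)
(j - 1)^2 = j^2 - 2*j + 1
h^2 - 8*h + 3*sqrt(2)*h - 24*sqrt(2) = (h - 8)*(h + 3*sqrt(2))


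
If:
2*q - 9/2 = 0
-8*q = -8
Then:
No Solution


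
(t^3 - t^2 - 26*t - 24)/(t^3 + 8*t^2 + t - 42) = (t^3 - t^2 - 26*t - 24)/(t^3 + 8*t^2 + t - 42)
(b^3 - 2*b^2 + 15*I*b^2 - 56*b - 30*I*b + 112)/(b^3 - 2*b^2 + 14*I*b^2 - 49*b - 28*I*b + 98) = (b + 8*I)/(b + 7*I)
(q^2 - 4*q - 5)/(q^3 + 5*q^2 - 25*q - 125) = (q + 1)/(q^2 + 10*q + 25)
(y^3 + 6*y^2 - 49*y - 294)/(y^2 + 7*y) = y - 1 - 42/y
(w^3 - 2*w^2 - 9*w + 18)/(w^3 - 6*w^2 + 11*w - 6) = (w + 3)/(w - 1)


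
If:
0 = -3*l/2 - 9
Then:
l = -6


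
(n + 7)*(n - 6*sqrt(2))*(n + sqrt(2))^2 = n^4 - 4*sqrt(2)*n^3 + 7*n^3 - 28*sqrt(2)*n^2 - 22*n^2 - 154*n - 12*sqrt(2)*n - 84*sqrt(2)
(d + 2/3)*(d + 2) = d^2 + 8*d/3 + 4/3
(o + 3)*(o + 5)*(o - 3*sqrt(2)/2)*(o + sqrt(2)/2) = o^4 - sqrt(2)*o^3 + 8*o^3 - 8*sqrt(2)*o^2 + 27*o^2/2 - 15*sqrt(2)*o - 12*o - 45/2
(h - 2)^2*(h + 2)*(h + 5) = h^4 + 3*h^3 - 14*h^2 - 12*h + 40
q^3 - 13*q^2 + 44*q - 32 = (q - 8)*(q - 4)*(q - 1)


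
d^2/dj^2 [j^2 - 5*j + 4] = 2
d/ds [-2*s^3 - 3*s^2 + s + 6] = -6*s^2 - 6*s + 1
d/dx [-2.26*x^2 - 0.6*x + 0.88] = -4.52*x - 0.6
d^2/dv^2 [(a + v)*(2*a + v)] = 2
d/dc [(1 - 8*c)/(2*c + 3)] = -26/(2*c + 3)^2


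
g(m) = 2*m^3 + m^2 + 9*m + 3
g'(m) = 6*m^2 + 2*m + 9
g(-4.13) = -158.00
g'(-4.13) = 103.08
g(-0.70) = -3.50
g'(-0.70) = 10.54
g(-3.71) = -118.76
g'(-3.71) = 84.16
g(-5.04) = -273.01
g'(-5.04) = 151.33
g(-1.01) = -7.13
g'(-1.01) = 13.10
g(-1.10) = -8.35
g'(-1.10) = 14.06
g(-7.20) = -756.46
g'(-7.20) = 305.64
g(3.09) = 99.37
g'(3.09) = 72.47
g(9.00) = 1623.00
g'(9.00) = 513.00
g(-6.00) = -447.00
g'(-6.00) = 213.00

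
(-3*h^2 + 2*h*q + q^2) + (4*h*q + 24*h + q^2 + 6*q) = -3*h^2 + 6*h*q + 24*h + 2*q^2 + 6*q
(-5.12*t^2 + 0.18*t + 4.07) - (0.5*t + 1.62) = -5.12*t^2 - 0.32*t + 2.45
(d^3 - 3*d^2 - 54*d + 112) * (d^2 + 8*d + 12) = d^5 + 5*d^4 - 66*d^3 - 356*d^2 + 248*d + 1344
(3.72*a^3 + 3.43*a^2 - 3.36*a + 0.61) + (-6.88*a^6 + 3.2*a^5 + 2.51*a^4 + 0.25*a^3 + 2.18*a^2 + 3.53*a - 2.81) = -6.88*a^6 + 3.2*a^5 + 2.51*a^4 + 3.97*a^3 + 5.61*a^2 + 0.17*a - 2.2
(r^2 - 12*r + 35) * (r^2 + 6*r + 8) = r^4 - 6*r^3 - 29*r^2 + 114*r + 280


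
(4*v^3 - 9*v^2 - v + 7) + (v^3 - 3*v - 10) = 5*v^3 - 9*v^2 - 4*v - 3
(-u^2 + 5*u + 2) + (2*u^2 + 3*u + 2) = u^2 + 8*u + 4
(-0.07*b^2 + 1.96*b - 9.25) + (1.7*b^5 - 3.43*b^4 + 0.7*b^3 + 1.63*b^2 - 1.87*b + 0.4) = 1.7*b^5 - 3.43*b^4 + 0.7*b^3 + 1.56*b^2 + 0.0899999999999999*b - 8.85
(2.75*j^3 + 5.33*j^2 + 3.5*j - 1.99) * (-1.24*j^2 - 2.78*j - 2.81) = -3.41*j^5 - 14.2542*j^4 - 26.8849*j^3 - 22.2397*j^2 - 4.3028*j + 5.5919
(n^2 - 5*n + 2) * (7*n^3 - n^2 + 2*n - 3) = 7*n^5 - 36*n^4 + 21*n^3 - 15*n^2 + 19*n - 6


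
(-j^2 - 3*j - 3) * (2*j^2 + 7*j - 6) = -2*j^4 - 13*j^3 - 21*j^2 - 3*j + 18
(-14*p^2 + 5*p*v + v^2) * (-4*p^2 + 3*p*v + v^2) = 56*p^4 - 62*p^3*v - 3*p^2*v^2 + 8*p*v^3 + v^4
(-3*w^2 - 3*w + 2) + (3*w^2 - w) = 2 - 4*w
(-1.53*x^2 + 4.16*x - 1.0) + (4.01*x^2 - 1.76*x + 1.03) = 2.48*x^2 + 2.4*x + 0.03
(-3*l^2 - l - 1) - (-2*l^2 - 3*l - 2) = -l^2 + 2*l + 1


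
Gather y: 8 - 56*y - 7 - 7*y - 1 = -63*y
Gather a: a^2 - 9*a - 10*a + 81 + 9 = a^2 - 19*a + 90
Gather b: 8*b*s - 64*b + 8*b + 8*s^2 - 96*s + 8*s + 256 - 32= b*(8*s - 56) + 8*s^2 - 88*s + 224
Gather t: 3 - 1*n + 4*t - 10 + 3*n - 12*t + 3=2*n - 8*t - 4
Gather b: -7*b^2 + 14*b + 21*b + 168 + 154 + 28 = -7*b^2 + 35*b + 350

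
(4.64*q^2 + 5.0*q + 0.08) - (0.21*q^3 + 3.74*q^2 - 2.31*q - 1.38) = -0.21*q^3 + 0.899999999999999*q^2 + 7.31*q + 1.46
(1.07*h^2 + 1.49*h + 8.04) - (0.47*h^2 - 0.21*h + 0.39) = 0.6*h^2 + 1.7*h + 7.65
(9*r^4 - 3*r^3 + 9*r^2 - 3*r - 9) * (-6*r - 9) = -54*r^5 - 63*r^4 - 27*r^3 - 63*r^2 + 81*r + 81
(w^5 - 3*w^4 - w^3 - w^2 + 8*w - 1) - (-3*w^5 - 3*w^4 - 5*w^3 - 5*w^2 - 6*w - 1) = 4*w^5 + 4*w^3 + 4*w^2 + 14*w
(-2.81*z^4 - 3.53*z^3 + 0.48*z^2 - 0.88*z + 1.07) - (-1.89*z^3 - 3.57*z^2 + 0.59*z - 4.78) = -2.81*z^4 - 1.64*z^3 + 4.05*z^2 - 1.47*z + 5.85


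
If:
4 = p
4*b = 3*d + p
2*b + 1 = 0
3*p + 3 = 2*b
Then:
No Solution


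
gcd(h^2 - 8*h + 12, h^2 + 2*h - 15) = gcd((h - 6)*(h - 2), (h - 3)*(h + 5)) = 1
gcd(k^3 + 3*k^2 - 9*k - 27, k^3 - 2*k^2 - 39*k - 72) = k^2 + 6*k + 9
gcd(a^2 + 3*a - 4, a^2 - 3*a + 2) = a - 1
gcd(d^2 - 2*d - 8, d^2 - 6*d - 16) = d + 2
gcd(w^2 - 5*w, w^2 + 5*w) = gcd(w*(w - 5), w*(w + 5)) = w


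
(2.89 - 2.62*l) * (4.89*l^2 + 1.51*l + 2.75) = -12.8118*l^3 + 10.1759*l^2 - 2.8411*l + 7.9475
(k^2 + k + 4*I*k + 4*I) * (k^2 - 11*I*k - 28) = k^4 + k^3 - 7*I*k^3 + 16*k^2 - 7*I*k^2 + 16*k - 112*I*k - 112*I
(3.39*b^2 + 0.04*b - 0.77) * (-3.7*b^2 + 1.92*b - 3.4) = -12.543*b^4 + 6.3608*b^3 - 8.6002*b^2 - 1.6144*b + 2.618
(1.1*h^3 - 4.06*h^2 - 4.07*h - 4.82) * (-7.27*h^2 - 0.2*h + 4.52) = -7.997*h^5 + 29.2962*h^4 + 35.3729*h^3 + 17.5042*h^2 - 17.4324*h - 21.7864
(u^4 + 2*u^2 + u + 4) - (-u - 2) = u^4 + 2*u^2 + 2*u + 6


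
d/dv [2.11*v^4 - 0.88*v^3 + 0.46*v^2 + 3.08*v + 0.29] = 8.44*v^3 - 2.64*v^2 + 0.92*v + 3.08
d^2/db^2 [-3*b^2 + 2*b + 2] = -6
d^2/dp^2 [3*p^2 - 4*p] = 6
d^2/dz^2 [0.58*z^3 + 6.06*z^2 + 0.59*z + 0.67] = 3.48*z + 12.12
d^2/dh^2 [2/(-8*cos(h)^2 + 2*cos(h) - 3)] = 4*(-128*sin(h)^4 + 18*sin(h)^2 - 33*cos(h) + 6*cos(3*h) + 90)/(8*sin(h)^2 + 2*cos(h) - 11)^3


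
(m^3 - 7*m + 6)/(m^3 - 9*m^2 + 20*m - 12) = (m + 3)/(m - 6)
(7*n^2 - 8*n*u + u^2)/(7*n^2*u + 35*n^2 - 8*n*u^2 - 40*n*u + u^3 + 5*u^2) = 1/(u + 5)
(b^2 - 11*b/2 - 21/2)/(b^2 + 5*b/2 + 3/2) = (b - 7)/(b + 1)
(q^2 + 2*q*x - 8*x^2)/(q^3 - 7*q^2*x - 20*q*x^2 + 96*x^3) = (q - 2*x)/(q^2 - 11*q*x + 24*x^2)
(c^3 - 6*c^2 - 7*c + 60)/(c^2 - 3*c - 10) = (c^2 - c - 12)/(c + 2)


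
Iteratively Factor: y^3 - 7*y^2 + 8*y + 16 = (y - 4)*(y^2 - 3*y - 4) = (y - 4)*(y + 1)*(y - 4)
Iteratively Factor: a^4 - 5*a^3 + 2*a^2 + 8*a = (a)*(a^3 - 5*a^2 + 2*a + 8) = a*(a - 2)*(a^2 - 3*a - 4) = a*(a - 4)*(a - 2)*(a + 1)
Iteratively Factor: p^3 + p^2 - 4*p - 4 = (p - 2)*(p^2 + 3*p + 2) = (p - 2)*(p + 1)*(p + 2)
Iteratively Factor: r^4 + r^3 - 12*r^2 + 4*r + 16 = (r - 2)*(r^3 + 3*r^2 - 6*r - 8) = (r - 2)*(r + 4)*(r^2 - r - 2) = (r - 2)*(r + 1)*(r + 4)*(r - 2)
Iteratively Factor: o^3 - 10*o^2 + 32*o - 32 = (o - 4)*(o^2 - 6*o + 8) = (o - 4)^2*(o - 2)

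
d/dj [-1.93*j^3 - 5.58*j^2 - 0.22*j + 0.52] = -5.79*j^2 - 11.16*j - 0.22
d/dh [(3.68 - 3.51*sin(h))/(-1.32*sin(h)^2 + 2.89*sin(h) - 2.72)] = (-4.6332*sin(h)^2 + 9.7152*sin(h) - 1.088)*cos(h)/(1.7424*sin(h)^4 - 7.6296*sin(h)^3 + 15.5329*sin(h)^2 - 15.7216*sin(h) + 7.3984)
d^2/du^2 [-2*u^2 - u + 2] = -4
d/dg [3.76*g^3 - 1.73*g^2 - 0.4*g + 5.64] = 11.28*g^2 - 3.46*g - 0.4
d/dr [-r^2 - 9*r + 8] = -2*r - 9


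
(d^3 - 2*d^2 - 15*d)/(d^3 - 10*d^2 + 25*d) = (d + 3)/(d - 5)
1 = 1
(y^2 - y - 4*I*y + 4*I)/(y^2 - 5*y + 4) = (y - 4*I)/(y - 4)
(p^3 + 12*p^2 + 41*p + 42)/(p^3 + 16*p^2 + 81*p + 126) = (p + 2)/(p + 6)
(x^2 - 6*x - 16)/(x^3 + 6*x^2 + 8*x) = (x - 8)/(x*(x + 4))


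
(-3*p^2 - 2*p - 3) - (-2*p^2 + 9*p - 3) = -p^2 - 11*p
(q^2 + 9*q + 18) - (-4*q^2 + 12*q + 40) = 5*q^2 - 3*q - 22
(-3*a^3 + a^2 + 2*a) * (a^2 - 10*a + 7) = -3*a^5 + 31*a^4 - 29*a^3 - 13*a^2 + 14*a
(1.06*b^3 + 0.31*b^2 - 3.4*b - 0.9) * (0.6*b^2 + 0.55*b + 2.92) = 0.636*b^5 + 0.769*b^4 + 1.2257*b^3 - 1.5048*b^2 - 10.423*b - 2.628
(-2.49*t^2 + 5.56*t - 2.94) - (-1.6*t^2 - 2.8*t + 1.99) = -0.89*t^2 + 8.36*t - 4.93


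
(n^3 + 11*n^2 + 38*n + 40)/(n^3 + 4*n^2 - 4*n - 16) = (n + 5)/(n - 2)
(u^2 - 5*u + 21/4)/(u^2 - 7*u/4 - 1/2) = (-4*u^2 + 20*u - 21)/(-4*u^2 + 7*u + 2)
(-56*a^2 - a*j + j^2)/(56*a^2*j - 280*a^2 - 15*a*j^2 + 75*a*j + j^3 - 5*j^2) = (-7*a - j)/(7*a*j - 35*a - j^2 + 5*j)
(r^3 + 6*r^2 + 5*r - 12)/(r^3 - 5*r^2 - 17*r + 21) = (r + 4)/(r - 7)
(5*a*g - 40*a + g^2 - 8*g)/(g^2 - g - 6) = (-5*a*g + 40*a - g^2 + 8*g)/(-g^2 + g + 6)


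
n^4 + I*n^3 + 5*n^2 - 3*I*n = n*(n - I)^2*(n + 3*I)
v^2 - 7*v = v*(v - 7)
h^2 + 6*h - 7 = (h - 1)*(h + 7)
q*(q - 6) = q^2 - 6*q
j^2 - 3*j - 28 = (j - 7)*(j + 4)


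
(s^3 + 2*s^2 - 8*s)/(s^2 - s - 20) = s*(s - 2)/(s - 5)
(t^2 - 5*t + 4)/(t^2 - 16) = (t - 1)/(t + 4)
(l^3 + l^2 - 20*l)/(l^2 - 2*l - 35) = l*(l - 4)/(l - 7)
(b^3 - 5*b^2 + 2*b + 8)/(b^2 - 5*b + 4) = (b^2 - b - 2)/(b - 1)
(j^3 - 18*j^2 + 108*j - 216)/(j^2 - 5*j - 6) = (j^2 - 12*j + 36)/(j + 1)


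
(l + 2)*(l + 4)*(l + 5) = l^3 + 11*l^2 + 38*l + 40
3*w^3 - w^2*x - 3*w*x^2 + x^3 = (-3*w + x)*(-w + x)*(w + x)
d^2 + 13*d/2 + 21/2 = (d + 3)*(d + 7/2)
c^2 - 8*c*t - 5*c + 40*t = (c - 5)*(c - 8*t)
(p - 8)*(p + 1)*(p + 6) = p^3 - p^2 - 50*p - 48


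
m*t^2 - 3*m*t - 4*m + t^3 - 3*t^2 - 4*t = (m + t)*(t - 4)*(t + 1)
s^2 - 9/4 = (s - 3/2)*(s + 3/2)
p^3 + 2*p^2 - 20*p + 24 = (p - 2)^2*(p + 6)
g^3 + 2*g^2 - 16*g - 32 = (g - 4)*(g + 2)*(g + 4)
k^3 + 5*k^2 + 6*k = k*(k + 2)*(k + 3)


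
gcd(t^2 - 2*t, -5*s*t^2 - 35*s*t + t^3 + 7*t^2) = t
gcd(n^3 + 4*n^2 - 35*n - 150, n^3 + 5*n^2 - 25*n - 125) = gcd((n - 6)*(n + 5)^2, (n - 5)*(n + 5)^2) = n^2 + 10*n + 25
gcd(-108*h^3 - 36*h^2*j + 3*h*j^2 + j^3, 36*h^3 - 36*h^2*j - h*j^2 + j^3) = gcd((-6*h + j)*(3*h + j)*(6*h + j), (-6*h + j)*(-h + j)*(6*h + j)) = 36*h^2 - j^2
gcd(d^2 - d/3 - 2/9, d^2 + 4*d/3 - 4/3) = d - 2/3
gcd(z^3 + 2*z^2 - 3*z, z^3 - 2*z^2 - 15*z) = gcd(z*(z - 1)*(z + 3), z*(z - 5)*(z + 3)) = z^2 + 3*z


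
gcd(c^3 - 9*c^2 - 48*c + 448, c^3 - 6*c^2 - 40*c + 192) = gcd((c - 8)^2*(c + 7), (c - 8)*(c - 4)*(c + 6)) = c - 8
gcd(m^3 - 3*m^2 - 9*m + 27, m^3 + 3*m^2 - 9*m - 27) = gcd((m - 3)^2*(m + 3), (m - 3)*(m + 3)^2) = m^2 - 9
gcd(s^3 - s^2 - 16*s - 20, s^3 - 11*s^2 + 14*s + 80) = s^2 - 3*s - 10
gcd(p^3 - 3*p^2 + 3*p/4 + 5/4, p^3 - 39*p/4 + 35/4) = p^2 - 7*p/2 + 5/2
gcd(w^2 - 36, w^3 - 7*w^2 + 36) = w - 6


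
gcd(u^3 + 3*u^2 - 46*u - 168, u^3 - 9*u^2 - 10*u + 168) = u^2 - 3*u - 28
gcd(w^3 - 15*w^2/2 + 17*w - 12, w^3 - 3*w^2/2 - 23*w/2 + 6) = w - 4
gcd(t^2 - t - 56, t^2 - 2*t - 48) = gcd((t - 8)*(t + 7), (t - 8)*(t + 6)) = t - 8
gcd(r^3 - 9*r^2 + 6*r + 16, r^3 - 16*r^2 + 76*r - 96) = r^2 - 10*r + 16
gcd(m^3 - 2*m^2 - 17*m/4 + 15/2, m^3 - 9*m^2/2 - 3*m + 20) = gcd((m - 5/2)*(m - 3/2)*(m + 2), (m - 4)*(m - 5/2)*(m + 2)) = m^2 - m/2 - 5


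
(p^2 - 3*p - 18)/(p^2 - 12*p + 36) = (p + 3)/(p - 6)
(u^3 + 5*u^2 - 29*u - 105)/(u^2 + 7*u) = u - 2 - 15/u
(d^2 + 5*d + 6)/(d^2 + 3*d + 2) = (d + 3)/(d + 1)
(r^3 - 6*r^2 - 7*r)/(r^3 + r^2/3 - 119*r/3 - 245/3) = 3*r*(r + 1)/(3*r^2 + 22*r + 35)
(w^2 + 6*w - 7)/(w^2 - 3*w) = (w^2 + 6*w - 7)/(w*(w - 3))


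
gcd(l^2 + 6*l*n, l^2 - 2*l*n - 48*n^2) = l + 6*n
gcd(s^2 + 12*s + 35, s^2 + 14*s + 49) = s + 7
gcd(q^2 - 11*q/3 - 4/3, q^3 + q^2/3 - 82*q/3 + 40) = q - 4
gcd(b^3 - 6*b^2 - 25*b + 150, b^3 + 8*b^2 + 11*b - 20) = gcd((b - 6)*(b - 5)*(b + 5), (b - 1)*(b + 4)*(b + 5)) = b + 5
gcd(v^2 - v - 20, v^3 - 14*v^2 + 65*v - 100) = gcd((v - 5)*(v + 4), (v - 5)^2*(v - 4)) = v - 5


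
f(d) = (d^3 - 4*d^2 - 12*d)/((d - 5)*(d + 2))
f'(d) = (3*d^2 - 8*d - 12)/((d - 5)*(d + 2)) - (d^3 - 4*d^2 - 12*d)/((d - 5)*(d + 2)^2) - (d^3 - 4*d^2 - 12*d)/((d - 5)^2*(d + 2)) = (d^2 - 10*d + 30)/(d^2 - 10*d + 25)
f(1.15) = 1.45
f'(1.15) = 1.34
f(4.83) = 33.24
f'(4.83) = 174.01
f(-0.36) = -0.43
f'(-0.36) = 1.17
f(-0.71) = -0.83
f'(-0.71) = 1.15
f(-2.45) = -2.78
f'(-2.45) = 1.09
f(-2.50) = -2.83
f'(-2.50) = 1.09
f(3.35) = 5.38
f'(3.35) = 2.84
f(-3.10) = -3.48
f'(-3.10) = 1.08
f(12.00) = 10.29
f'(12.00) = 1.10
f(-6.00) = -6.55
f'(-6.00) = 1.04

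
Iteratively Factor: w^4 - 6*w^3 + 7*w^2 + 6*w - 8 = (w + 1)*(w^3 - 7*w^2 + 14*w - 8) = (w - 4)*(w + 1)*(w^2 - 3*w + 2) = (w - 4)*(w - 1)*(w + 1)*(w - 2)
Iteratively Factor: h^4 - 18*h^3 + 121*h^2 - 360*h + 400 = (h - 5)*(h^3 - 13*h^2 + 56*h - 80) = (h - 5)^2*(h^2 - 8*h + 16) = (h - 5)^2*(h - 4)*(h - 4)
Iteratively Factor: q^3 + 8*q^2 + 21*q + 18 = (q + 2)*(q^2 + 6*q + 9) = (q + 2)*(q + 3)*(q + 3)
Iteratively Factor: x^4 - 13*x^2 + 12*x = (x - 1)*(x^3 + x^2 - 12*x) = (x - 1)*(x + 4)*(x^2 - 3*x) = (x - 3)*(x - 1)*(x + 4)*(x)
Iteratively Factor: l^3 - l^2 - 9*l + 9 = (l + 3)*(l^2 - 4*l + 3) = (l - 1)*(l + 3)*(l - 3)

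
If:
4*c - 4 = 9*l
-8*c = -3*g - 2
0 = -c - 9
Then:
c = -9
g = -74/3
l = -40/9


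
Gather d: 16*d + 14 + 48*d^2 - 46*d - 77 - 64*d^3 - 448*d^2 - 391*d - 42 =-64*d^3 - 400*d^2 - 421*d - 105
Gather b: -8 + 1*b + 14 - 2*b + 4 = 10 - b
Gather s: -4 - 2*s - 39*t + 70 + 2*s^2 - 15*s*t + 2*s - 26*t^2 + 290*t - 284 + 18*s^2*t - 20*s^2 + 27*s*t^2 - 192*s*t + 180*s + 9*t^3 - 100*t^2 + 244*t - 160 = s^2*(18*t - 18) + s*(27*t^2 - 207*t + 180) + 9*t^3 - 126*t^2 + 495*t - 378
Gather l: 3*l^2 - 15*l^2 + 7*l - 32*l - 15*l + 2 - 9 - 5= -12*l^2 - 40*l - 12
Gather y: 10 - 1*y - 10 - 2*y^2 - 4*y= -2*y^2 - 5*y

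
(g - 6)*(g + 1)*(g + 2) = g^3 - 3*g^2 - 16*g - 12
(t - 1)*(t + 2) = t^2 + t - 2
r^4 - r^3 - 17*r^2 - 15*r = r*(r - 5)*(r + 1)*(r + 3)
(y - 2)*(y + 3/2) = y^2 - y/2 - 3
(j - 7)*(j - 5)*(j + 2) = j^3 - 10*j^2 + 11*j + 70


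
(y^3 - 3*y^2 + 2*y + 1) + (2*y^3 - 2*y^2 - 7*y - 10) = 3*y^3 - 5*y^2 - 5*y - 9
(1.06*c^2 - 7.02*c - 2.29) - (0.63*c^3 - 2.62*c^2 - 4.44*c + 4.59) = -0.63*c^3 + 3.68*c^2 - 2.58*c - 6.88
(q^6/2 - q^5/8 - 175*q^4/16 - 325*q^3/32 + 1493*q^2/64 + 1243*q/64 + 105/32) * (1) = q^6/2 - q^5/8 - 175*q^4/16 - 325*q^3/32 + 1493*q^2/64 + 1243*q/64 + 105/32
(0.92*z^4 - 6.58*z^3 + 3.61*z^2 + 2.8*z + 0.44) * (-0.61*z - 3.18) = -0.5612*z^5 + 1.0882*z^4 + 18.7223*z^3 - 13.1878*z^2 - 9.1724*z - 1.3992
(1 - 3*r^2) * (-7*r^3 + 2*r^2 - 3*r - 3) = 21*r^5 - 6*r^4 + 2*r^3 + 11*r^2 - 3*r - 3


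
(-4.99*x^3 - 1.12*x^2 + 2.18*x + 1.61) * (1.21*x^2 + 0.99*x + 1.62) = -6.0379*x^5 - 6.2953*x^4 - 6.5548*x^3 + 2.2919*x^2 + 5.1255*x + 2.6082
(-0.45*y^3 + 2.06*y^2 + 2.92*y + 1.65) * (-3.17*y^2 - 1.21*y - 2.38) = 1.4265*y^5 - 5.9857*y^4 - 10.678*y^3 - 13.6665*y^2 - 8.9461*y - 3.927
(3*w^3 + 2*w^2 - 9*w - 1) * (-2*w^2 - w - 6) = -6*w^5 - 7*w^4 - 2*w^3 - w^2 + 55*w + 6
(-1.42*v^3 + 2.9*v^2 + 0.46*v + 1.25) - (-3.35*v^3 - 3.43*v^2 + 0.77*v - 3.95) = 1.93*v^3 + 6.33*v^2 - 0.31*v + 5.2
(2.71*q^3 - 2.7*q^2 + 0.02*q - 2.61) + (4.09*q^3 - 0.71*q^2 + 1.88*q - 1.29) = 6.8*q^3 - 3.41*q^2 + 1.9*q - 3.9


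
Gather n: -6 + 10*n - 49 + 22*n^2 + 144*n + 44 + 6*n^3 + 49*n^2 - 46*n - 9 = 6*n^3 + 71*n^2 + 108*n - 20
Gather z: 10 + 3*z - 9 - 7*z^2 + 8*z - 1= -7*z^2 + 11*z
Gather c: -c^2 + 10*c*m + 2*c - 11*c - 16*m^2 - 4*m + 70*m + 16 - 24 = -c^2 + c*(10*m - 9) - 16*m^2 + 66*m - 8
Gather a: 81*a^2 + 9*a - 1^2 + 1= 81*a^2 + 9*a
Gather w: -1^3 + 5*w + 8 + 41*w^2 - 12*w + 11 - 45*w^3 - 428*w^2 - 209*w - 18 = -45*w^3 - 387*w^2 - 216*w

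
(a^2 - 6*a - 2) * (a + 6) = a^3 - 38*a - 12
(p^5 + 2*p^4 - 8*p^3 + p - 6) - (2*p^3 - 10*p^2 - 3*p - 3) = p^5 + 2*p^4 - 10*p^3 + 10*p^2 + 4*p - 3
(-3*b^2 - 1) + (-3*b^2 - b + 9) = -6*b^2 - b + 8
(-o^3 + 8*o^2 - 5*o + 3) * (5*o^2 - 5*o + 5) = -5*o^5 + 45*o^4 - 70*o^3 + 80*o^2 - 40*o + 15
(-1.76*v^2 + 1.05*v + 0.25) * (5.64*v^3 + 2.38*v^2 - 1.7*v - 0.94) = -9.9264*v^5 + 1.7332*v^4 + 6.901*v^3 + 0.4644*v^2 - 1.412*v - 0.235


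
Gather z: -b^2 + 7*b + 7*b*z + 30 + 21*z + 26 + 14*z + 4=-b^2 + 7*b + z*(7*b + 35) + 60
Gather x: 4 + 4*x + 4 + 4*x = 8*x + 8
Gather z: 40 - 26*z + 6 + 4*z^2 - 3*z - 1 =4*z^2 - 29*z + 45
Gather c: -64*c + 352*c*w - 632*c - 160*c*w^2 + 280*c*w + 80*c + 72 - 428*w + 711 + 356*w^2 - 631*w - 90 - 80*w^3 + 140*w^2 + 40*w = c*(-160*w^2 + 632*w - 616) - 80*w^3 + 496*w^2 - 1019*w + 693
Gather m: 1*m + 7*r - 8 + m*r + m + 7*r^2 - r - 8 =m*(r + 2) + 7*r^2 + 6*r - 16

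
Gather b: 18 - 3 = 15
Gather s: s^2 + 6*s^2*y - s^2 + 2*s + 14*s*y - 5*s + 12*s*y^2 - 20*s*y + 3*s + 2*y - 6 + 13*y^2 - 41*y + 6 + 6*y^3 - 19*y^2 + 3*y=6*s^2*y + s*(12*y^2 - 6*y) + 6*y^3 - 6*y^2 - 36*y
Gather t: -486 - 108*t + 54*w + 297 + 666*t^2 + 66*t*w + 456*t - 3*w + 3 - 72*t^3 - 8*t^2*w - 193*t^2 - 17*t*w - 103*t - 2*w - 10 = -72*t^3 + t^2*(473 - 8*w) + t*(49*w + 245) + 49*w - 196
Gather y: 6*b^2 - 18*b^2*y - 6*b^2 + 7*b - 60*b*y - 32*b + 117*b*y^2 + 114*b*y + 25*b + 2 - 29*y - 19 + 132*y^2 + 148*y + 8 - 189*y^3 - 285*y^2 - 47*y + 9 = -189*y^3 + y^2*(117*b - 153) + y*(-18*b^2 + 54*b + 72)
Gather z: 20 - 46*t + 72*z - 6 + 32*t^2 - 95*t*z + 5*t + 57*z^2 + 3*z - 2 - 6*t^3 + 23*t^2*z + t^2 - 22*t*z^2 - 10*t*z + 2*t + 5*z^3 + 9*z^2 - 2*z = -6*t^3 + 33*t^2 - 39*t + 5*z^3 + z^2*(66 - 22*t) + z*(23*t^2 - 105*t + 73) + 12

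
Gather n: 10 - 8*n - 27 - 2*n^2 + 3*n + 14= -2*n^2 - 5*n - 3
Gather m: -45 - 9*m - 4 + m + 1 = -8*m - 48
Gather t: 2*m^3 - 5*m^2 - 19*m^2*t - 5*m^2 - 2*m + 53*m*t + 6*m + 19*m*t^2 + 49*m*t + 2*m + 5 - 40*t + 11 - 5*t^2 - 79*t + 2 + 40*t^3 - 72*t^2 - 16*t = 2*m^3 - 10*m^2 + 6*m + 40*t^3 + t^2*(19*m - 77) + t*(-19*m^2 + 102*m - 135) + 18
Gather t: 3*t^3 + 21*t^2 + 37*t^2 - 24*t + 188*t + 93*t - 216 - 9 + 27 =3*t^3 + 58*t^2 + 257*t - 198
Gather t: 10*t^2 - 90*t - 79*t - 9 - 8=10*t^2 - 169*t - 17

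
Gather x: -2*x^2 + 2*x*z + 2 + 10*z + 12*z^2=-2*x^2 + 2*x*z + 12*z^2 + 10*z + 2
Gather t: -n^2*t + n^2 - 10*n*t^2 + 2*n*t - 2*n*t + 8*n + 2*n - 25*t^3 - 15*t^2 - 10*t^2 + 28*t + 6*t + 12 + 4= n^2 + 10*n - 25*t^3 + t^2*(-10*n - 25) + t*(34 - n^2) + 16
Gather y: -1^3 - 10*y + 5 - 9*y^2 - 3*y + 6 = -9*y^2 - 13*y + 10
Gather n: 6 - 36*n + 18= 24 - 36*n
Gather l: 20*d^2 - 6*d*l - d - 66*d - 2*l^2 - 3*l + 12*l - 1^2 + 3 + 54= 20*d^2 - 67*d - 2*l^2 + l*(9 - 6*d) + 56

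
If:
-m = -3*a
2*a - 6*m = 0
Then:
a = 0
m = 0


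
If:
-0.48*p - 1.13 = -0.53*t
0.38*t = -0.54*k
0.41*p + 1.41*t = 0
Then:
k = -0.36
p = -1.78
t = 0.52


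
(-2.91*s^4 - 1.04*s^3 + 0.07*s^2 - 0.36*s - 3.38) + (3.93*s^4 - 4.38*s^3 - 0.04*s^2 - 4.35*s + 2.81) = 1.02*s^4 - 5.42*s^3 + 0.03*s^2 - 4.71*s - 0.57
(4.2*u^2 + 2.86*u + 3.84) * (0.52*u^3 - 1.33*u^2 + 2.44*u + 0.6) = 2.184*u^5 - 4.0988*u^4 + 8.441*u^3 + 4.3912*u^2 + 11.0856*u + 2.304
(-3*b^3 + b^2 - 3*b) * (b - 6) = -3*b^4 + 19*b^3 - 9*b^2 + 18*b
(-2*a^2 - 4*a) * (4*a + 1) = -8*a^3 - 18*a^2 - 4*a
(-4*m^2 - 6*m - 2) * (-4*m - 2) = 16*m^3 + 32*m^2 + 20*m + 4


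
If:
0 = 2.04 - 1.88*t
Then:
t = 1.09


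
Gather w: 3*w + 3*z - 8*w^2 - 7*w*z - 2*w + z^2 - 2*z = -8*w^2 + w*(1 - 7*z) + z^2 + z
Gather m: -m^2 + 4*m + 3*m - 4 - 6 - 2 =-m^2 + 7*m - 12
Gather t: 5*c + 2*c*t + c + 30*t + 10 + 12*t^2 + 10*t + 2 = 6*c + 12*t^2 + t*(2*c + 40) + 12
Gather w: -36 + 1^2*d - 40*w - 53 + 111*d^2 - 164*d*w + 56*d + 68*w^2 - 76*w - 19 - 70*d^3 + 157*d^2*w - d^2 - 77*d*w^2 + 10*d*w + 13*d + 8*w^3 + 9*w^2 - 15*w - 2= -70*d^3 + 110*d^2 + 70*d + 8*w^3 + w^2*(77 - 77*d) + w*(157*d^2 - 154*d - 131) - 110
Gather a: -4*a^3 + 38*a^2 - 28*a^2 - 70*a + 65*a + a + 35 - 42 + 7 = -4*a^3 + 10*a^2 - 4*a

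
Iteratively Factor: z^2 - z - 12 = (z - 4)*(z + 3)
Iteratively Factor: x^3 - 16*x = (x - 4)*(x^2 + 4*x) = x*(x - 4)*(x + 4)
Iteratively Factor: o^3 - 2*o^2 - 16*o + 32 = (o - 4)*(o^2 + 2*o - 8) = (o - 4)*(o + 4)*(o - 2)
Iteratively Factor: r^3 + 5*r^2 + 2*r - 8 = (r - 1)*(r^2 + 6*r + 8) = (r - 1)*(r + 2)*(r + 4)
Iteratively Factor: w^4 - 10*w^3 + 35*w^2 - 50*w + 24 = (w - 1)*(w^3 - 9*w^2 + 26*w - 24) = (w - 2)*(w - 1)*(w^2 - 7*w + 12) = (w - 3)*(w - 2)*(w - 1)*(w - 4)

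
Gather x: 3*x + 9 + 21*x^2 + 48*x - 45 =21*x^2 + 51*x - 36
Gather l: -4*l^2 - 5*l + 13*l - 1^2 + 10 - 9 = -4*l^2 + 8*l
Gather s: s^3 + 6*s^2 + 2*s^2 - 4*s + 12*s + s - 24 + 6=s^3 + 8*s^2 + 9*s - 18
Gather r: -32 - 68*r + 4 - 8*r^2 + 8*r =-8*r^2 - 60*r - 28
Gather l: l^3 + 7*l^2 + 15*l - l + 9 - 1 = l^3 + 7*l^2 + 14*l + 8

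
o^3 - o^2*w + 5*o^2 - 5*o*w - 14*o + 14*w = (o - 2)*(o + 7)*(o - w)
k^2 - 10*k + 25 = (k - 5)^2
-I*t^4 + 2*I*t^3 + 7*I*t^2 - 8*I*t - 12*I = (t - 3)*(t - 2)*(t + 2)*(-I*t - I)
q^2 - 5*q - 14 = (q - 7)*(q + 2)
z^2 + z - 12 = (z - 3)*(z + 4)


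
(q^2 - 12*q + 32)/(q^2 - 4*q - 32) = (q - 4)/(q + 4)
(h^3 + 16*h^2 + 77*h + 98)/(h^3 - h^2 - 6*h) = (h^2 + 14*h + 49)/(h*(h - 3))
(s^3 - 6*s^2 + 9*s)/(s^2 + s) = (s^2 - 6*s + 9)/(s + 1)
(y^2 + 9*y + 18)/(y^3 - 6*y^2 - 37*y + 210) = (y + 3)/(y^2 - 12*y + 35)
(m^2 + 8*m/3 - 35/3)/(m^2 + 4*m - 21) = (3*m^2 + 8*m - 35)/(3*(m^2 + 4*m - 21))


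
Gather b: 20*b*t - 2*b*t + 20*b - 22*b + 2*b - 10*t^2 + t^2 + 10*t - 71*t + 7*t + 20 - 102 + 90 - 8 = 18*b*t - 9*t^2 - 54*t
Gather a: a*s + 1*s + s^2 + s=a*s + s^2 + 2*s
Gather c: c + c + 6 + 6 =2*c + 12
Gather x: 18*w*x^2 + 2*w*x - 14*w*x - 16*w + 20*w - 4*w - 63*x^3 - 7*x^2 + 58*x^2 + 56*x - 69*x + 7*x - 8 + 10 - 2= -63*x^3 + x^2*(18*w + 51) + x*(-12*w - 6)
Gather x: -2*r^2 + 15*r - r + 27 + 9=-2*r^2 + 14*r + 36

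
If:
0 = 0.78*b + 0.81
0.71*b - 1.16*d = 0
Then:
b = -1.04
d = -0.64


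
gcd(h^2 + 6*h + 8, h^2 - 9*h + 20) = 1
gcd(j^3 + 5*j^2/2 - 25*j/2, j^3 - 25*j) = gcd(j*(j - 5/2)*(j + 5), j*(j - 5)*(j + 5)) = j^2 + 5*j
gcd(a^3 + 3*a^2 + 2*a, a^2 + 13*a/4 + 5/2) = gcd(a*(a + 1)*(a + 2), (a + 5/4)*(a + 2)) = a + 2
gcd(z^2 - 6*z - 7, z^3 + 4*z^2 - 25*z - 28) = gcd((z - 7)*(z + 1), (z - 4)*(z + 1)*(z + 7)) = z + 1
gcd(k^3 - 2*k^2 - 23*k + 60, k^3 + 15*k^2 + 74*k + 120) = k + 5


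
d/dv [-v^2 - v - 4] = -2*v - 1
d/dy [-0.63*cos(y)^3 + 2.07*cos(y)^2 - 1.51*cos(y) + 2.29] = (1.89*cos(y)^2 - 4.14*cos(y) + 1.51)*sin(y)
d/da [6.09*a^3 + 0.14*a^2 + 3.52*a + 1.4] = 18.27*a^2 + 0.28*a + 3.52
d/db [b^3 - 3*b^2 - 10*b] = 3*b^2 - 6*b - 10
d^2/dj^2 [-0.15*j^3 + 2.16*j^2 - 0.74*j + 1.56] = 4.32 - 0.9*j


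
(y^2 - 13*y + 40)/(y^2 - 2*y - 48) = (y - 5)/(y + 6)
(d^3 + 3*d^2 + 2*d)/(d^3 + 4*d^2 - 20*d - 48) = d*(d + 1)/(d^2 + 2*d - 24)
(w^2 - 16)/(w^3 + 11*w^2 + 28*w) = (w - 4)/(w*(w + 7))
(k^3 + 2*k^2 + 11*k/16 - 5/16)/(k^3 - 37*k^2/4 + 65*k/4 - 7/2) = (4*k^2 + 9*k + 5)/(4*(k^2 - 9*k + 14))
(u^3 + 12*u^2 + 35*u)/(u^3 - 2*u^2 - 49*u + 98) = u*(u + 5)/(u^2 - 9*u + 14)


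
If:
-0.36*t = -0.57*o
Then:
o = 0.631578947368421*t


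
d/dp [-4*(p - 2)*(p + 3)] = -8*p - 4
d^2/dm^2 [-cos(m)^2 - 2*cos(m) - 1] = 2*cos(m) + 2*cos(2*m)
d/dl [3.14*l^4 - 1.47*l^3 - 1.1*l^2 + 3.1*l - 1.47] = 12.56*l^3 - 4.41*l^2 - 2.2*l + 3.1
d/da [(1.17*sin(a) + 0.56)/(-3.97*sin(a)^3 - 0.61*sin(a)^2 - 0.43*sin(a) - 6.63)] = (9.2898*sin(a)^3 + 7.3833*sin(a)^2 + 0.6832*sin(a) - 7.5163)*cos(a)/(15.7609*sin(a)^6 + 4.8434*sin(a)^5 + 3.7863*sin(a)^4 + 53.1668*sin(a)^3 + 8.2735*sin(a)^2 + 5.7018*sin(a) + 43.9569)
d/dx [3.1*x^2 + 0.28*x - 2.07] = 6.2*x + 0.28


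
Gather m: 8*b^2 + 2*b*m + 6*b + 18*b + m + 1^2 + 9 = 8*b^2 + 24*b + m*(2*b + 1) + 10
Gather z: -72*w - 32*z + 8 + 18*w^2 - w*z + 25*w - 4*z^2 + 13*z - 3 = 18*w^2 - 47*w - 4*z^2 + z*(-w - 19) + 5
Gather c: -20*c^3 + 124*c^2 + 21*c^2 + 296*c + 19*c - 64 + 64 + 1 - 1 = -20*c^3 + 145*c^2 + 315*c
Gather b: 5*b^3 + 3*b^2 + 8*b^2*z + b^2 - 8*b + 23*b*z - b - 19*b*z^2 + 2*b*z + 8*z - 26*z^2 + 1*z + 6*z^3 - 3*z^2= 5*b^3 + b^2*(8*z + 4) + b*(-19*z^2 + 25*z - 9) + 6*z^3 - 29*z^2 + 9*z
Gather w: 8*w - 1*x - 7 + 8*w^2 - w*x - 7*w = 8*w^2 + w*(1 - x) - x - 7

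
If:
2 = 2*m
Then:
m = 1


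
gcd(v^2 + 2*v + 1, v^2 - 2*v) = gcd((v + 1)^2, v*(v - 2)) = 1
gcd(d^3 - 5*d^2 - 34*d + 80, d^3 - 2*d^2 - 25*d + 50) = d^2 + 3*d - 10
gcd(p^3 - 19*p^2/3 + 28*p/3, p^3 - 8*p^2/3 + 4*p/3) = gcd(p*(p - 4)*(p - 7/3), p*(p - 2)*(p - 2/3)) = p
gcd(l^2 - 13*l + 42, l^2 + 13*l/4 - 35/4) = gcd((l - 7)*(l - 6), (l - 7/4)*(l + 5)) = 1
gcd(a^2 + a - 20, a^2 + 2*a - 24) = a - 4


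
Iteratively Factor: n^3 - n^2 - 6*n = (n + 2)*(n^2 - 3*n) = n*(n + 2)*(n - 3)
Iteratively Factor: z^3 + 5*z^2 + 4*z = (z + 4)*(z^2 + z) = (z + 1)*(z + 4)*(z)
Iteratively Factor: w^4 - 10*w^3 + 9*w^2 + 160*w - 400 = (w - 5)*(w^3 - 5*w^2 - 16*w + 80) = (w - 5)*(w + 4)*(w^2 - 9*w + 20) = (w - 5)^2*(w + 4)*(w - 4)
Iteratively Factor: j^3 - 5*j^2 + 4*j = (j - 1)*(j^2 - 4*j) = j*(j - 1)*(j - 4)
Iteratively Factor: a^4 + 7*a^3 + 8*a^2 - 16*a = (a - 1)*(a^3 + 8*a^2 + 16*a) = a*(a - 1)*(a^2 + 8*a + 16) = a*(a - 1)*(a + 4)*(a + 4)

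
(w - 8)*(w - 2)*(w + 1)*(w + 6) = w^4 - 3*w^3 - 48*w^2 + 52*w + 96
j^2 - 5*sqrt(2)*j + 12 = (j - 3*sqrt(2))*(j - 2*sqrt(2))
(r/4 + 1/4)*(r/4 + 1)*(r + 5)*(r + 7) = r^4/16 + 17*r^3/16 + 99*r^2/16 + 223*r/16 + 35/4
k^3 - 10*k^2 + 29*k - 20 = (k - 5)*(k - 4)*(k - 1)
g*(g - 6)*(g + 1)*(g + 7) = g^4 + 2*g^3 - 41*g^2 - 42*g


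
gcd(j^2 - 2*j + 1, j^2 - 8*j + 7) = j - 1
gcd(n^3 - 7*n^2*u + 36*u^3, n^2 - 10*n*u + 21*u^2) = -n + 3*u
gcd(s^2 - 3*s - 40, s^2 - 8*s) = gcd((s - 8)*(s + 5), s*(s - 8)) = s - 8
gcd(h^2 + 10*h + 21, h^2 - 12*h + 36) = 1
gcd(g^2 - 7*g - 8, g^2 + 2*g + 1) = g + 1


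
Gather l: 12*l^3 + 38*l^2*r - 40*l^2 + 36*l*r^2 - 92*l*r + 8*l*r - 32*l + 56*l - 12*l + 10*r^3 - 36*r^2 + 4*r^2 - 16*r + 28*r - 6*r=12*l^3 + l^2*(38*r - 40) + l*(36*r^2 - 84*r + 12) + 10*r^3 - 32*r^2 + 6*r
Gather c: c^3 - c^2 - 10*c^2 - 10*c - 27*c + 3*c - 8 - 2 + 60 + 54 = c^3 - 11*c^2 - 34*c + 104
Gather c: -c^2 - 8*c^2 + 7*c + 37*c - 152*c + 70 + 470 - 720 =-9*c^2 - 108*c - 180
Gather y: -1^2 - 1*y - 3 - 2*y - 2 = -3*y - 6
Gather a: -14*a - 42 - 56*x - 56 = -14*a - 56*x - 98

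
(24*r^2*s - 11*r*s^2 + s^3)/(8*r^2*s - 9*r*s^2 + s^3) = (3*r - s)/(r - s)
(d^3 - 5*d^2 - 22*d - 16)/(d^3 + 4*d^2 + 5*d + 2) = (d - 8)/(d + 1)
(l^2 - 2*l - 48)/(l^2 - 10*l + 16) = (l + 6)/(l - 2)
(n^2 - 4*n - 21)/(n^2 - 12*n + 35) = (n + 3)/(n - 5)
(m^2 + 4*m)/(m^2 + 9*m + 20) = m/(m + 5)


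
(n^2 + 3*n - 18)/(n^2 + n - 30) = (n - 3)/(n - 5)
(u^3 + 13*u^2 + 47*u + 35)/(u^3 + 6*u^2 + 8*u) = (u^3 + 13*u^2 + 47*u + 35)/(u*(u^2 + 6*u + 8))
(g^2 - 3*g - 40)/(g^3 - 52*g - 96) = (g + 5)/(g^2 + 8*g + 12)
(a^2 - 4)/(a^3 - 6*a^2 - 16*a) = (a - 2)/(a*(a - 8))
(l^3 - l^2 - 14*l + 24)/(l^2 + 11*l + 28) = (l^2 - 5*l + 6)/(l + 7)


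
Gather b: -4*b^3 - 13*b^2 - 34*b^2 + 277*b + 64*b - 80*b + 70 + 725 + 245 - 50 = -4*b^3 - 47*b^2 + 261*b + 990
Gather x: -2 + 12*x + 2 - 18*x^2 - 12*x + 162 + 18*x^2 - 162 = 0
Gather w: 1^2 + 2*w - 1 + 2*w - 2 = 4*w - 2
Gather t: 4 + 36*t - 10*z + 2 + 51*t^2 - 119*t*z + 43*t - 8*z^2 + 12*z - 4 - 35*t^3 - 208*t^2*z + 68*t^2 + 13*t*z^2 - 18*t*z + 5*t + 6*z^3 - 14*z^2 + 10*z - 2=-35*t^3 + t^2*(119 - 208*z) + t*(13*z^2 - 137*z + 84) + 6*z^3 - 22*z^2 + 12*z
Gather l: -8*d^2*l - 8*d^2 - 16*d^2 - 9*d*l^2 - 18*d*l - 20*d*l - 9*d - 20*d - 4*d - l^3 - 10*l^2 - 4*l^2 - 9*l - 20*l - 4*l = -24*d^2 - 33*d - l^3 + l^2*(-9*d - 14) + l*(-8*d^2 - 38*d - 33)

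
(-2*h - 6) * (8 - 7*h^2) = 14*h^3 + 42*h^2 - 16*h - 48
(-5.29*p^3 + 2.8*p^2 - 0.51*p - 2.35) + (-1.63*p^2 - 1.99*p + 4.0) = -5.29*p^3 + 1.17*p^2 - 2.5*p + 1.65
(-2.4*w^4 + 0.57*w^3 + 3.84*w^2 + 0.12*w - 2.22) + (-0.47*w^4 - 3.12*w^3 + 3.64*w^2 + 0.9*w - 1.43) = -2.87*w^4 - 2.55*w^3 + 7.48*w^2 + 1.02*w - 3.65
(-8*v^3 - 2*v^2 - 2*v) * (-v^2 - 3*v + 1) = 8*v^5 + 26*v^4 + 4*v^2 - 2*v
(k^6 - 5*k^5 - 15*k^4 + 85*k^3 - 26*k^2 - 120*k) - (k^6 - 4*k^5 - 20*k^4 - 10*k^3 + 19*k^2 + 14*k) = -k^5 + 5*k^4 + 95*k^3 - 45*k^2 - 134*k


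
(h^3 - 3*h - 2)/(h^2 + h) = h - 1 - 2/h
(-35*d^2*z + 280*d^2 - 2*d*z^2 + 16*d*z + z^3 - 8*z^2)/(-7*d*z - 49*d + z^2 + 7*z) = (5*d*z - 40*d + z^2 - 8*z)/(z + 7)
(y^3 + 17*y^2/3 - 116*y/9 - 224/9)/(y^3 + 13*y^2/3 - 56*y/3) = (y + 4/3)/y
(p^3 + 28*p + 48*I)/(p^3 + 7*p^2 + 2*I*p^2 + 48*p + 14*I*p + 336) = (p^2 + 6*I*p - 8)/(p^2 + p*(7 + 8*I) + 56*I)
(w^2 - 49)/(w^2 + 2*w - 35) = (w - 7)/(w - 5)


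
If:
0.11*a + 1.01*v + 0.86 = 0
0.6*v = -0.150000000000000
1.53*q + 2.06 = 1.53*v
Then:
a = -5.52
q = -1.60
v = -0.25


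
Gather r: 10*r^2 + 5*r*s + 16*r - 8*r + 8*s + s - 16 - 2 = 10*r^2 + r*(5*s + 8) + 9*s - 18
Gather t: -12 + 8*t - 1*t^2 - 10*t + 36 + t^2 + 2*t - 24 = 0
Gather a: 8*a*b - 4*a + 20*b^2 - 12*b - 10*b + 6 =a*(8*b - 4) + 20*b^2 - 22*b + 6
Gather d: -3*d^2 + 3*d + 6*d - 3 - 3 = -3*d^2 + 9*d - 6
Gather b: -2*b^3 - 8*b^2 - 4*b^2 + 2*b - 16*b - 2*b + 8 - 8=-2*b^3 - 12*b^2 - 16*b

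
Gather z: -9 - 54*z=-54*z - 9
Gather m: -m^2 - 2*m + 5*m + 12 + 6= -m^2 + 3*m + 18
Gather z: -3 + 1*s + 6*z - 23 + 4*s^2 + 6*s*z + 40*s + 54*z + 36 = 4*s^2 + 41*s + z*(6*s + 60) + 10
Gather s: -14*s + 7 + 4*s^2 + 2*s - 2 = 4*s^2 - 12*s + 5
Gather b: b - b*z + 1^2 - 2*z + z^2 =b*(1 - z) + z^2 - 2*z + 1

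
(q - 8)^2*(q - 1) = q^3 - 17*q^2 + 80*q - 64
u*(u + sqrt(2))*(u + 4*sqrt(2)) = u^3 + 5*sqrt(2)*u^2 + 8*u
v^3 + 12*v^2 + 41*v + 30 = (v + 1)*(v + 5)*(v + 6)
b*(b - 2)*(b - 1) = b^3 - 3*b^2 + 2*b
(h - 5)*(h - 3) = h^2 - 8*h + 15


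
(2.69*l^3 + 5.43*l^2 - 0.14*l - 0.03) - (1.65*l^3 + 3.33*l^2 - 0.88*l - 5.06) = 1.04*l^3 + 2.1*l^2 + 0.74*l + 5.03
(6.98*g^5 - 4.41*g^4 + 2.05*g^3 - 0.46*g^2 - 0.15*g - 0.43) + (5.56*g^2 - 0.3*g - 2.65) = 6.98*g^5 - 4.41*g^4 + 2.05*g^3 + 5.1*g^2 - 0.45*g - 3.08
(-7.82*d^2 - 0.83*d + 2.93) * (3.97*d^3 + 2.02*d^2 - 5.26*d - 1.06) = -31.0454*d^5 - 19.0915*d^4 + 51.0887*d^3 + 18.5736*d^2 - 14.532*d - 3.1058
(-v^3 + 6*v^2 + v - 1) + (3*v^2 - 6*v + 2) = -v^3 + 9*v^2 - 5*v + 1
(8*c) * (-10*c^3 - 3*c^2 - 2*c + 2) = -80*c^4 - 24*c^3 - 16*c^2 + 16*c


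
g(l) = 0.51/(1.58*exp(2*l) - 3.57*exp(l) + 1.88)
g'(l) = 0.51*(-3.16*exp(2*l) + 3.57*exp(l))/(1.58*exp(2*l) - 3.57*exp(l) + 1.88)^2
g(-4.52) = 0.28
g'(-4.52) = 0.01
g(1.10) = 0.09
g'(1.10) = -0.31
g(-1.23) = 0.52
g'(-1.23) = 0.42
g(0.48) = 2.15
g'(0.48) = -22.53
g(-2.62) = 0.31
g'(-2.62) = 0.05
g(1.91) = 0.01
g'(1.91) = -0.02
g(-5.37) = 0.27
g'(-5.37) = 0.00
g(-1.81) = 0.38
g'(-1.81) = 0.14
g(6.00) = 0.00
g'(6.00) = 0.00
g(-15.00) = 0.27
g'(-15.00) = 0.00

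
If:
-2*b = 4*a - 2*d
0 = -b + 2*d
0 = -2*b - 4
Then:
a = 1/2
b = -2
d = -1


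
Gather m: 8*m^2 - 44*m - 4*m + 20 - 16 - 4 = 8*m^2 - 48*m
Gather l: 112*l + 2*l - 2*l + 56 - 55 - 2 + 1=112*l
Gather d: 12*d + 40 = 12*d + 40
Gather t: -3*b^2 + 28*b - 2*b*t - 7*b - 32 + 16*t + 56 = -3*b^2 + 21*b + t*(16 - 2*b) + 24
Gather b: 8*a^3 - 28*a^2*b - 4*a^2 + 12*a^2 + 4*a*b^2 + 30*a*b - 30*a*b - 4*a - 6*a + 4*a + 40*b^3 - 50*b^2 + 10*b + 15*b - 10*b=8*a^3 + 8*a^2 - 6*a + 40*b^3 + b^2*(4*a - 50) + b*(15 - 28*a^2)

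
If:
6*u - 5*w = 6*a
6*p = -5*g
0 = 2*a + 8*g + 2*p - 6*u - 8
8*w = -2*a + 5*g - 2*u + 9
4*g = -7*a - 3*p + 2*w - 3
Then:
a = -1767/5260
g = 8427/2630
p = -2809/1052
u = 2547/1315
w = 7173/2630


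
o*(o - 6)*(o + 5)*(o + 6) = o^4 + 5*o^3 - 36*o^2 - 180*o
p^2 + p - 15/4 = (p - 3/2)*(p + 5/2)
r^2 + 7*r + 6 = (r + 1)*(r + 6)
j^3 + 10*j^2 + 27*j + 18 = (j + 1)*(j + 3)*(j + 6)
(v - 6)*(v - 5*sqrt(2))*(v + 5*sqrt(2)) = v^3 - 6*v^2 - 50*v + 300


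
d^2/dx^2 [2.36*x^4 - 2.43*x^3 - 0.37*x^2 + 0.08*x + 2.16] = 28.32*x^2 - 14.58*x - 0.74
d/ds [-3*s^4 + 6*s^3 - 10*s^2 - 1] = 2*s*(-6*s^2 + 9*s - 10)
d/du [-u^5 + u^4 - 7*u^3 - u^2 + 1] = u*(-5*u^3 + 4*u^2 - 21*u - 2)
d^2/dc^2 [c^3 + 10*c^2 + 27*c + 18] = 6*c + 20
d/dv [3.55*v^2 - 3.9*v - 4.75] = 7.1*v - 3.9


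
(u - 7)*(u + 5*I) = u^2 - 7*u + 5*I*u - 35*I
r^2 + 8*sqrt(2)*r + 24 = (r + 2*sqrt(2))*(r + 6*sqrt(2))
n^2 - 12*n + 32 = (n - 8)*(n - 4)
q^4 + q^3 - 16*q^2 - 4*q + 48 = (q - 3)*(q - 2)*(q + 2)*(q + 4)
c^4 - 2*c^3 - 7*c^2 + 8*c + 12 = (c - 3)*(c - 2)*(c + 1)*(c + 2)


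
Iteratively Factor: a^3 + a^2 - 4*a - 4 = (a + 2)*(a^2 - a - 2) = (a - 2)*(a + 2)*(a + 1)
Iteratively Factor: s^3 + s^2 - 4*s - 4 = (s - 2)*(s^2 + 3*s + 2) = (s - 2)*(s + 2)*(s + 1)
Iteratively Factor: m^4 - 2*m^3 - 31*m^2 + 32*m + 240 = (m + 3)*(m^3 - 5*m^2 - 16*m + 80) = (m - 5)*(m + 3)*(m^2 - 16) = (m - 5)*(m + 3)*(m + 4)*(m - 4)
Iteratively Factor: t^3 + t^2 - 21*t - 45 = (t - 5)*(t^2 + 6*t + 9) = (t - 5)*(t + 3)*(t + 3)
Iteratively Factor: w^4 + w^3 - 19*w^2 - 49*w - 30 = (w + 2)*(w^3 - w^2 - 17*w - 15) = (w + 2)*(w + 3)*(w^2 - 4*w - 5) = (w + 1)*(w + 2)*(w + 3)*(w - 5)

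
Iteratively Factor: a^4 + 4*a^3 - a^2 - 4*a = (a)*(a^3 + 4*a^2 - a - 4) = a*(a + 1)*(a^2 + 3*a - 4) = a*(a - 1)*(a + 1)*(a + 4)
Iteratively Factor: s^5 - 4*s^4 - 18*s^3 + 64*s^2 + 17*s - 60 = (s - 3)*(s^4 - s^3 - 21*s^2 + s + 20) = (s - 5)*(s - 3)*(s^3 + 4*s^2 - s - 4) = (s - 5)*(s - 3)*(s + 1)*(s^2 + 3*s - 4) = (s - 5)*(s - 3)*(s - 1)*(s + 1)*(s + 4)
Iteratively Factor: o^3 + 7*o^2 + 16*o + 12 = (o + 3)*(o^2 + 4*o + 4) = (o + 2)*(o + 3)*(o + 2)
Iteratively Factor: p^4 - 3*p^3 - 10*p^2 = (p)*(p^3 - 3*p^2 - 10*p) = p*(p - 5)*(p^2 + 2*p) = p^2*(p - 5)*(p + 2)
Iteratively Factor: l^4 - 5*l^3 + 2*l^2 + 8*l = (l - 4)*(l^3 - l^2 - 2*l) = (l - 4)*(l + 1)*(l^2 - 2*l) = l*(l - 4)*(l + 1)*(l - 2)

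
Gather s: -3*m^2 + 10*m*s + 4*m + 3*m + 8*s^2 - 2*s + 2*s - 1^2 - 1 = -3*m^2 + 10*m*s + 7*m + 8*s^2 - 2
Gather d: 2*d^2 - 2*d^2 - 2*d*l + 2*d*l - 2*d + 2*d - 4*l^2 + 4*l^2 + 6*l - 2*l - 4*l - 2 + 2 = 0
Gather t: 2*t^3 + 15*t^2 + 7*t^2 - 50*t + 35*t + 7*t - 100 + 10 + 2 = 2*t^3 + 22*t^2 - 8*t - 88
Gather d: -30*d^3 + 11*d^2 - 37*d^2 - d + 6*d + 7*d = -30*d^3 - 26*d^2 + 12*d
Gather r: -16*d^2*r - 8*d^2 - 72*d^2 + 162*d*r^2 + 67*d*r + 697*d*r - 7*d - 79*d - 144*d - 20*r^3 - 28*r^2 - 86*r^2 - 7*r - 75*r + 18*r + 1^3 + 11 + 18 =-80*d^2 - 230*d - 20*r^3 + r^2*(162*d - 114) + r*(-16*d^2 + 764*d - 64) + 30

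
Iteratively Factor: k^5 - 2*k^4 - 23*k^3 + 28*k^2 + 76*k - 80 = (k + 4)*(k^4 - 6*k^3 + k^2 + 24*k - 20) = (k - 5)*(k + 4)*(k^3 - k^2 - 4*k + 4) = (k - 5)*(k + 2)*(k + 4)*(k^2 - 3*k + 2) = (k - 5)*(k - 2)*(k + 2)*(k + 4)*(k - 1)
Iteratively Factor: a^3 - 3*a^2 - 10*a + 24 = (a + 3)*(a^2 - 6*a + 8) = (a - 2)*(a + 3)*(a - 4)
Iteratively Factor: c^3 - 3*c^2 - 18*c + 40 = (c - 5)*(c^2 + 2*c - 8) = (c - 5)*(c + 4)*(c - 2)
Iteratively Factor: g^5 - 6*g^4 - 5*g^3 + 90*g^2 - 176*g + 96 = (g - 3)*(g^4 - 3*g^3 - 14*g^2 + 48*g - 32) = (g - 3)*(g + 4)*(g^3 - 7*g^2 + 14*g - 8) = (g - 3)*(g - 1)*(g + 4)*(g^2 - 6*g + 8) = (g - 3)*(g - 2)*(g - 1)*(g + 4)*(g - 4)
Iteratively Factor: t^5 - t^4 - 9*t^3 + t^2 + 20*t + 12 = (t + 1)*(t^4 - 2*t^3 - 7*t^2 + 8*t + 12) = (t - 2)*(t + 1)*(t^3 - 7*t - 6) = (t - 3)*(t - 2)*(t + 1)*(t^2 + 3*t + 2) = (t - 3)*(t - 2)*(t + 1)^2*(t + 2)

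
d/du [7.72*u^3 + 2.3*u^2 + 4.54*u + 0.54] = 23.16*u^2 + 4.6*u + 4.54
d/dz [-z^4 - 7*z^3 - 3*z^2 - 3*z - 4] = -4*z^3 - 21*z^2 - 6*z - 3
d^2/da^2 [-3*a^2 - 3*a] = -6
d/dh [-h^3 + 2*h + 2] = 2 - 3*h^2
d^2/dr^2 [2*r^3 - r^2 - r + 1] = 12*r - 2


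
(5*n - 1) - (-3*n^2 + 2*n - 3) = 3*n^2 + 3*n + 2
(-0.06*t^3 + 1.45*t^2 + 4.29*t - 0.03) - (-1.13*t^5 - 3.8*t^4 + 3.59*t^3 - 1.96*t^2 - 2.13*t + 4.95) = 1.13*t^5 + 3.8*t^4 - 3.65*t^3 + 3.41*t^2 + 6.42*t - 4.98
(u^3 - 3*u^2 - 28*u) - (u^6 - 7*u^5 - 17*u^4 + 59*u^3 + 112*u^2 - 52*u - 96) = -u^6 + 7*u^5 + 17*u^4 - 58*u^3 - 115*u^2 + 24*u + 96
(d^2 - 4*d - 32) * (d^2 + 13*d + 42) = d^4 + 9*d^3 - 42*d^2 - 584*d - 1344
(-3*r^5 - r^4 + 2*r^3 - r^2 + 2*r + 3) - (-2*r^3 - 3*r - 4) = -3*r^5 - r^4 + 4*r^3 - r^2 + 5*r + 7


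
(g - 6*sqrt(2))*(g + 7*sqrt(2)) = g^2 + sqrt(2)*g - 84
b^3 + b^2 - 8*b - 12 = (b - 3)*(b + 2)^2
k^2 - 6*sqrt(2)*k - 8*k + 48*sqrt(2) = (k - 8)*(k - 6*sqrt(2))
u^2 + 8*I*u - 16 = (u + 4*I)^2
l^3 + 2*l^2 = l^2*(l + 2)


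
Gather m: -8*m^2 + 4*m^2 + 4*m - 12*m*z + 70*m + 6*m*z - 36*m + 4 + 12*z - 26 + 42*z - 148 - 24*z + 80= -4*m^2 + m*(38 - 6*z) + 30*z - 90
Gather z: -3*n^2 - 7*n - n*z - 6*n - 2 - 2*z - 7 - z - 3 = -3*n^2 - 13*n + z*(-n - 3) - 12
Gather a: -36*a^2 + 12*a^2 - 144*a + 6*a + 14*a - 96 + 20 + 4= -24*a^2 - 124*a - 72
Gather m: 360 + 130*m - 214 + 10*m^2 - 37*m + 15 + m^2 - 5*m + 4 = 11*m^2 + 88*m + 165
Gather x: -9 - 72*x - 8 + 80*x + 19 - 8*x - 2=0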